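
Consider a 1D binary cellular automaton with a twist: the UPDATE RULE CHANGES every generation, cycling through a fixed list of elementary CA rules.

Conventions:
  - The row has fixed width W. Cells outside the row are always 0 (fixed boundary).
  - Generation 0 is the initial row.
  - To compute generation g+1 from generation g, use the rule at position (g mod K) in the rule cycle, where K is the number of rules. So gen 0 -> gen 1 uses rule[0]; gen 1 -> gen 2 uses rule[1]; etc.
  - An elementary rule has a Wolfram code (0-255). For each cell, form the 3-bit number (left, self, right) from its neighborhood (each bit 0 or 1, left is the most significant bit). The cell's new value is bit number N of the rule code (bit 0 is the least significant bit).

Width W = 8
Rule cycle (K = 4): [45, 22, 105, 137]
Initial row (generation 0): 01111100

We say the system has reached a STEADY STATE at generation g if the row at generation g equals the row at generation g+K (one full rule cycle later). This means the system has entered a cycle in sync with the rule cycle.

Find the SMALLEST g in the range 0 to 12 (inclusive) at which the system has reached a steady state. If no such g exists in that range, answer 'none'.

Gen 0: 01111100
Gen 1 (rule 45): 01000001
Gen 2 (rule 22): 11100011
Gen 3 (rule 105): 10101011
Gen 4 (rule 137): 00000010
Gen 5 (rule 45): 11111010
Gen 6 (rule 22): 00000011
Gen 7 (rule 105): 11111011
Gen 8 (rule 137): 11110010
Gen 9 (rule 45): 10000010
Gen 10 (rule 22): 11000111
Gen 11 (rule 105): 11010101
Gen 12 (rule 137): 10000000
Gen 13 (rule 45): 10111111
Gen 14 (rule 22): 10000000
Gen 15 (rule 105): 00111111
Gen 16 (rule 137): 10111110

Answer: none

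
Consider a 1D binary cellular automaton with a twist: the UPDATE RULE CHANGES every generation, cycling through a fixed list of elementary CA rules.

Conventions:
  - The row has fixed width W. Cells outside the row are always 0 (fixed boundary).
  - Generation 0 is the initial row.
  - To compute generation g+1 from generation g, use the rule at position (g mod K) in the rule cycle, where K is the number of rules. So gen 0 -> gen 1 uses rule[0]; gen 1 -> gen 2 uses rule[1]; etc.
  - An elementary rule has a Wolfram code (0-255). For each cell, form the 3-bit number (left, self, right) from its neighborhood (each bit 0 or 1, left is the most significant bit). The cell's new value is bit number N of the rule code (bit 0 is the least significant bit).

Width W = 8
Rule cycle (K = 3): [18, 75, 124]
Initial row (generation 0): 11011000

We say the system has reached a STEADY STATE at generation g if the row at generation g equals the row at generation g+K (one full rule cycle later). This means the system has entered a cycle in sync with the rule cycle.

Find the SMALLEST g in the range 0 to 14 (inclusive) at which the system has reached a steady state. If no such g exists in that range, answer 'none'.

Gen 0: 11011000
Gen 1 (rule 18): 00000100
Gen 2 (rule 75): 11111001
Gen 3 (rule 124): 10001101
Gen 4 (rule 18): 01010000
Gen 5 (rule 75): 10000111
Gen 6 (rule 124): 11000101
Gen 7 (rule 18): 00101000
Gen 8 (rule 75): 11000011
Gen 9 (rule 124): 11100011
Gen 10 (rule 18): 00010100
Gen 11 (rule 75): 11100001
Gen 12 (rule 124): 10110001
Gen 13 (rule 18): 00001010
Gen 14 (rule 75): 11110000
Gen 15 (rule 124): 10011000
Gen 16 (rule 18): 01100100
Gen 17 (rule 75): 11101001

Answer: none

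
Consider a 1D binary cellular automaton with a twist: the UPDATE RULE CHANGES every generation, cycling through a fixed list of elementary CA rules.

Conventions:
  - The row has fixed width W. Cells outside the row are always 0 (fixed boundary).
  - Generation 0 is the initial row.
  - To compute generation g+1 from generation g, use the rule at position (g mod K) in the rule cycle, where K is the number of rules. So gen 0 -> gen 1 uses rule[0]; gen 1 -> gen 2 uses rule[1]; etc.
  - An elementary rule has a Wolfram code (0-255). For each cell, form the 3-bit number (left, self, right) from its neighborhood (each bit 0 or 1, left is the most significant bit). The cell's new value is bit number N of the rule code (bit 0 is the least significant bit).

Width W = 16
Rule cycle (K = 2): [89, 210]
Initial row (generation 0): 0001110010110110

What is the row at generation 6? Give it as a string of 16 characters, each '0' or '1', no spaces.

Gen 0: 0001110010110110
Gen 1 (rule 89): 1101011000110111
Gen 2 (rule 210): 0100001101010011
Gen 3 (rule 89): 0011101100001011
Gen 4 (rule 210): 0101100110010001
Gen 5 (rule 89): 0001110111001100
Gen 6 (rule 210): 0010110011110110

Answer: 0010110011110110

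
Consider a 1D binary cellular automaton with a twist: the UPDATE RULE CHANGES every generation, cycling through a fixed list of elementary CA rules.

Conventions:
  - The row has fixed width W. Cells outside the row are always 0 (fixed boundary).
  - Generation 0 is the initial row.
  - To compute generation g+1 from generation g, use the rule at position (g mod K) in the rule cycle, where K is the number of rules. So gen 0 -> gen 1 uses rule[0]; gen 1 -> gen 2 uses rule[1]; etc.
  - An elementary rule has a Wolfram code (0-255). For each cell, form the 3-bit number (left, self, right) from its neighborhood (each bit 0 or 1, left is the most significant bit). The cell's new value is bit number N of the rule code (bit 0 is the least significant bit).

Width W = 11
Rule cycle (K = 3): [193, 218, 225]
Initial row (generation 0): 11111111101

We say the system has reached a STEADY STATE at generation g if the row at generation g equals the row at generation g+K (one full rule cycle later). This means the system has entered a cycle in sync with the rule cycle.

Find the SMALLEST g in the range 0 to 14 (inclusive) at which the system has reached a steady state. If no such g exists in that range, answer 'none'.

Answer: 5

Derivation:
Gen 0: 11111111101
Gen 1 (rule 193): 01111111100
Gen 2 (rule 218): 11111111110
Gen 3 (rule 225): 01111111110
Gen 4 (rule 193): 00111111110
Gen 5 (rule 218): 01111111111
Gen 6 (rule 225): 00111111111
Gen 7 (rule 193): 10011111111
Gen 8 (rule 218): 01111111111
Gen 9 (rule 225): 00111111111
Gen 10 (rule 193): 10011111111
Gen 11 (rule 218): 01111111111
Gen 12 (rule 225): 00111111111
Gen 13 (rule 193): 10011111111
Gen 14 (rule 218): 01111111111
Gen 15 (rule 225): 00111111111
Gen 16 (rule 193): 10011111111
Gen 17 (rule 218): 01111111111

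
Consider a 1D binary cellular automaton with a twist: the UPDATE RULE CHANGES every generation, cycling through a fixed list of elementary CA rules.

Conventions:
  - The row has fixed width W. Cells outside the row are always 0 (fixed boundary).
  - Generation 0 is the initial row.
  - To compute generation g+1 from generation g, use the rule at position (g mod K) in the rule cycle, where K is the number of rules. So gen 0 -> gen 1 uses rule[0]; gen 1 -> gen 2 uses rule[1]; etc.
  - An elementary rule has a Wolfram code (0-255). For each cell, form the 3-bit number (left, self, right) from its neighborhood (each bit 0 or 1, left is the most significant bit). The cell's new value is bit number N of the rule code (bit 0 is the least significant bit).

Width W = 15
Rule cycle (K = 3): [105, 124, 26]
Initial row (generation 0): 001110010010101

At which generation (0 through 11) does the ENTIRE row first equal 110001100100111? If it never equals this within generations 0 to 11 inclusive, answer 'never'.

Answer: never

Derivation:
Gen 0: 001110010010101
Gen 1 (rule 105): 101010000001010
Gen 2 (rule 124): 111111000001111
Gen 3 (rule 26): 100000100011000
Gen 4 (rule 105): 001110001011011
Gen 5 (rule 124): 001011001111111
Gen 6 (rule 26): 010010111000000
Gen 7 (rule 105): 000001101011111
Gen 8 (rule 124): 000001111110001
Gen 9 (rule 26): 000011000001010
Gen 10 (rule 105): 111011011100100
Gen 11 (rule 124): 101111110110110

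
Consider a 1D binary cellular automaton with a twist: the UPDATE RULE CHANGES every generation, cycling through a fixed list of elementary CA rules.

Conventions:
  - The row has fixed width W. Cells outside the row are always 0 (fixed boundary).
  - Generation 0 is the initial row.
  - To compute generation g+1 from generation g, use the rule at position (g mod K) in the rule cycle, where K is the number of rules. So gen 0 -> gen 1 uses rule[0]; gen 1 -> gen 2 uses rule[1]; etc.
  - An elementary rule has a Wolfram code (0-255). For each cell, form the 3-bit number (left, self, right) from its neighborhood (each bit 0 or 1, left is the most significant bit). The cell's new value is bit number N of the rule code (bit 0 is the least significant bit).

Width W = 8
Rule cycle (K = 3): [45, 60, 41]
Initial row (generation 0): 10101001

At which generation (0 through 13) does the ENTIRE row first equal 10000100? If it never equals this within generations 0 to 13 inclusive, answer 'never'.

Gen 0: 10101001
Gen 1 (rule 45): 11111001
Gen 2 (rule 60): 10000101
Gen 3 (rule 41): 00110010
Gen 4 (rule 45): 10100010
Gen 5 (rule 60): 11110011
Gen 6 (rule 41): 10000010
Gen 7 (rule 45): 10111010
Gen 8 (rule 60): 11100111
Gen 9 (rule 41): 10000100
Gen 10 (rule 45): 10110101
Gen 11 (rule 60): 11101111
Gen 12 (rule 41): 10011000
Gen 13 (rule 45): 10010011

Answer: 9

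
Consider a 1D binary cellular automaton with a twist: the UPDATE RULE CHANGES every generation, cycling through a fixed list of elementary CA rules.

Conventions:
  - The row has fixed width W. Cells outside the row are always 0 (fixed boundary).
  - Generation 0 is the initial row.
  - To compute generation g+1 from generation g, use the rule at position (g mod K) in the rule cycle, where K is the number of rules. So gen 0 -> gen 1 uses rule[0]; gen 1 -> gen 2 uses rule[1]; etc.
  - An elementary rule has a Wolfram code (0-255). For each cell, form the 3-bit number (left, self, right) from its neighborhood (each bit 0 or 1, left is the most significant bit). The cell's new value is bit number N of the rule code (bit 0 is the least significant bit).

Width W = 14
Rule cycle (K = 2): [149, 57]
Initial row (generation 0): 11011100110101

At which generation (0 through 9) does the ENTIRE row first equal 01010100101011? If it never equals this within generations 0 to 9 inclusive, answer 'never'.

Answer: 3

Derivation:
Gen 0: 11011100110101
Gen 1 (rule 149): 00001010000101
Gen 2 (rule 57): 11100101110010
Gen 3 (rule 149): 01010100101011
Gen 4 (rule 57): 00101010010110
Gen 5 (rule 149): 10101011010001
Gen 6 (rule 57): 01010110101100
Gen 7 (rule 149): 01010000100011
Gen 8 (rule 57): 00101110011010
Gen 9 (rule 149): 10100101000011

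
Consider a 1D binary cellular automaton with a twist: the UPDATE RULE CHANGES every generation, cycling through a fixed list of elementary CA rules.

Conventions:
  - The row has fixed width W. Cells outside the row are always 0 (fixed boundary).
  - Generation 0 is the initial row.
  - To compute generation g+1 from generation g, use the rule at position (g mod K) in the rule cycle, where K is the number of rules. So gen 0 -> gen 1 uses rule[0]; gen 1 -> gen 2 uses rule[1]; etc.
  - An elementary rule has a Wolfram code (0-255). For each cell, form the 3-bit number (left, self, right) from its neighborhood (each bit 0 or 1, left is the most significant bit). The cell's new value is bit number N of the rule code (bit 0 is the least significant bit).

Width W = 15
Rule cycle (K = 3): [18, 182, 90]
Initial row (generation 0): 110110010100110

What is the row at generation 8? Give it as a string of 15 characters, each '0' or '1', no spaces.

Gen 0: 110110010100110
Gen 1 (rule 18): 000001100011001
Gen 2 (rule 182): 000010010100111
Gen 3 (rule 90): 000101100011101
Gen 4 (rule 18): 001000010100000
Gen 5 (rule 182): 011100111110000
Gen 6 (rule 90): 110111100011000
Gen 7 (rule 18): 000000010100100
Gen 8 (rule 182): 000000111111110

Answer: 000000111111110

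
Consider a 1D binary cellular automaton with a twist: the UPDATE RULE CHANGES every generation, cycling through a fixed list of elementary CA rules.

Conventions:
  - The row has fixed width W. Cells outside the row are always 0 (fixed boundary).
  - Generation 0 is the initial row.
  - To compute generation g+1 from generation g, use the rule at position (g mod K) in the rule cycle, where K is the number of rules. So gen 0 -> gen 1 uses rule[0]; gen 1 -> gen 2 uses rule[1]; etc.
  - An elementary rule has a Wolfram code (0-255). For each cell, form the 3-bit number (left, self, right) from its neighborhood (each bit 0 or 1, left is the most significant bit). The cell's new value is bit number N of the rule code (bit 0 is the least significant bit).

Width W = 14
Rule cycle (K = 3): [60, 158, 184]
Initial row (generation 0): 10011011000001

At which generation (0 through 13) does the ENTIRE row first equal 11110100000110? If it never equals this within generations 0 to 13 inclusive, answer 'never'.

Gen 0: 10011011000001
Gen 1 (rule 60): 11010110100001
Gen 2 (rule 158): 10010100110011
Gen 3 (rule 184): 01001010101010
Gen 4 (rule 60): 01101111111111
Gen 5 (rule 158): 11001111111110
Gen 6 (rule 184): 10101111111101
Gen 7 (rule 60): 11111000000011
Gen 8 (rule 158): 11110100000110
Gen 9 (rule 184): 11101010000101
Gen 10 (rule 60): 10011111000111
Gen 11 (rule 158): 11111110101110
Gen 12 (rule 184): 11111101011101
Gen 13 (rule 60): 10000011110011

Answer: 8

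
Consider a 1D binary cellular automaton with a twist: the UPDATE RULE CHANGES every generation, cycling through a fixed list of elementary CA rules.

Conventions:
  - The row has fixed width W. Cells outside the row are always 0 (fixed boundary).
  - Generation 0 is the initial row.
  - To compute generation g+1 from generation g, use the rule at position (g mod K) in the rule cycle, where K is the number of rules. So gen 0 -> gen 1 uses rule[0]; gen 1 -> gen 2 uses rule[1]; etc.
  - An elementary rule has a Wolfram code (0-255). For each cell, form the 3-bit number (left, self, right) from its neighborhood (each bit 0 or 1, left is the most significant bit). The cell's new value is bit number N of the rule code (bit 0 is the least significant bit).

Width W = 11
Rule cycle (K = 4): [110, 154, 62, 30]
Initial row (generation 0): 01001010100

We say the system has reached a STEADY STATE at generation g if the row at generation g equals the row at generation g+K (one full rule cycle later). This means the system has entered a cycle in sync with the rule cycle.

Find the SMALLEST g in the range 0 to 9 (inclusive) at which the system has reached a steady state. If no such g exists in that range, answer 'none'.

Gen 0: 01001010100
Gen 1 (rule 110): 11011111100
Gen 2 (rule 154): 10011111010
Gen 3 (rule 62): 11110000111
Gen 4 (rule 30): 10001001100
Gen 5 (rule 110): 10011011100
Gen 6 (rule 154): 01110011010
Gen 7 (rule 62): 11001110111
Gen 8 (rule 30): 10111000100
Gen 9 (rule 110): 11101001100
Gen 10 (rule 154): 11000111010
Gen 11 (rule 62): 10101100111
Gen 12 (rule 30): 10101011100
Gen 13 (rule 110): 11111110100

Answer: none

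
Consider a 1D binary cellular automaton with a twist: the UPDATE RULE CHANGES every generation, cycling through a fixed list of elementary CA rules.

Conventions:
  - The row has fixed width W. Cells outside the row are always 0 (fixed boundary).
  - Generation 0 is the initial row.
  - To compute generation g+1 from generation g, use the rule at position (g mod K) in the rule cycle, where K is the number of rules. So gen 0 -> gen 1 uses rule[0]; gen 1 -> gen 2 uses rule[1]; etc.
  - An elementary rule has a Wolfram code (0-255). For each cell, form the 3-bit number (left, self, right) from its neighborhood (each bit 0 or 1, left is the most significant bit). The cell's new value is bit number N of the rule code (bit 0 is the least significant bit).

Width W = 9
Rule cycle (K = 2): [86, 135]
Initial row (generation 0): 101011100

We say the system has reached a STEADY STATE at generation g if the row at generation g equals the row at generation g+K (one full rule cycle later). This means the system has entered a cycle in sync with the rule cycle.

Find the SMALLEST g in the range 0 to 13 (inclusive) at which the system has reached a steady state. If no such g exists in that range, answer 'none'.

Answer: 11

Derivation:
Gen 0: 101011100
Gen 1 (rule 86): 101000110
Gen 2 (rule 135): 101011000
Gen 3 (rule 86): 101001100
Gen 4 (rule 135): 101010001
Gen 5 (rule 86): 101011011
Gen 6 (rule 135): 101000000
Gen 7 (rule 86): 101100000
Gen 8 (rule 135): 100001111
Gen 9 (rule 86): 110010001
Gen 10 (rule 135): 000110111
Gen 11 (rule 86): 001010001
Gen 12 (rule 135): 111010111
Gen 13 (rule 86): 001010001
Gen 14 (rule 135): 111010111
Gen 15 (rule 86): 001010001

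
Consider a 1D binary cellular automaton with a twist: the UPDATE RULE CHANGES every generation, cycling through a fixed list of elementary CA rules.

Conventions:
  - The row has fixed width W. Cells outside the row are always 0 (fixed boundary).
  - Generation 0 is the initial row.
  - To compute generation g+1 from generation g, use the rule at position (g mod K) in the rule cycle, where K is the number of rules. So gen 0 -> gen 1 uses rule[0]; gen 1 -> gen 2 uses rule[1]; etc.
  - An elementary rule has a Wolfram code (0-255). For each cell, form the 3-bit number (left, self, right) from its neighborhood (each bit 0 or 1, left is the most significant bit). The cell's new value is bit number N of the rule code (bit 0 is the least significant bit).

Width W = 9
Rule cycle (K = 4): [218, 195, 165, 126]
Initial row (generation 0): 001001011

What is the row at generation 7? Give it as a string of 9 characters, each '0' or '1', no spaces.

Gen 0: 001001011
Gen 1 (rule 218): 010110011
Gen 2 (rule 195): 100010101
Gen 3 (rule 165): 101011111
Gen 4 (rule 126): 111110001
Gen 5 (rule 218): 111111010
Gen 6 (rule 195): 011111000
Gen 7 (rule 165): 001110011

Answer: 001110011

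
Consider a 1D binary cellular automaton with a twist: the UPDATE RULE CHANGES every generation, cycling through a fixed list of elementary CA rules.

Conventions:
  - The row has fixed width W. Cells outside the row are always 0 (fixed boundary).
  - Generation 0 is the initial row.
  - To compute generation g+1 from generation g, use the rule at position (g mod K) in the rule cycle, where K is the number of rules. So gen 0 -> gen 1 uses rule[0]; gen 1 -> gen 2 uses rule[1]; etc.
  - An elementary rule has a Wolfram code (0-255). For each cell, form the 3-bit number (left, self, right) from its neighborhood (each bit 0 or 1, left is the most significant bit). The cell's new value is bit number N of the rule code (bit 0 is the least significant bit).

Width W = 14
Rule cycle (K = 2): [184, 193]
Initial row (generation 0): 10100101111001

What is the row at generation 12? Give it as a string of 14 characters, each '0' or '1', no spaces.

Gen 0: 10100101111001
Gen 1 (rule 184): 01010011110100
Gen 2 (rule 193): 00000001110001
Gen 3 (rule 184): 00000001101000
Gen 4 (rule 193): 11111100100011
Gen 5 (rule 184): 11111010010010
Gen 6 (rule 193): 01111000000000
Gen 7 (rule 184): 01110100000000
Gen 8 (rule 193): 00110001111111
Gen 9 (rule 184): 00101001111110
Gen 10 (rule 193): 10000000111110
Gen 11 (rule 184): 01000000111101
Gen 12 (rule 193): 00011110011100

Answer: 00011110011100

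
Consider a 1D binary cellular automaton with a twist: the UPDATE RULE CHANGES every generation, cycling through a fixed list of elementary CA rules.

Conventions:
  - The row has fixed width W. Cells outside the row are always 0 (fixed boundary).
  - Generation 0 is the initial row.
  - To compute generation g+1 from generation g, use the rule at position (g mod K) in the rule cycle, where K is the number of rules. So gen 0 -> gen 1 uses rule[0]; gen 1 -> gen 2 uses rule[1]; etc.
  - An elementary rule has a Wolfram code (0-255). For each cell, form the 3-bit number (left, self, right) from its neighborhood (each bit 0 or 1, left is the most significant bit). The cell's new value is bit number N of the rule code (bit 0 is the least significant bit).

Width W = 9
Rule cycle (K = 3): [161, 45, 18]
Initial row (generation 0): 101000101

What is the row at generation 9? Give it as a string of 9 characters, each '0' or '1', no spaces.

Gen 0: 101000101
Gen 1 (rule 161): 010010010
Gen 2 (rule 45): 010010010
Gen 3 (rule 18): 101101101
Gen 4 (rule 161): 010010010
Gen 5 (rule 45): 010010010
Gen 6 (rule 18): 101101101
Gen 7 (rule 161): 010010010
Gen 8 (rule 45): 010010010
Gen 9 (rule 18): 101101101

Answer: 101101101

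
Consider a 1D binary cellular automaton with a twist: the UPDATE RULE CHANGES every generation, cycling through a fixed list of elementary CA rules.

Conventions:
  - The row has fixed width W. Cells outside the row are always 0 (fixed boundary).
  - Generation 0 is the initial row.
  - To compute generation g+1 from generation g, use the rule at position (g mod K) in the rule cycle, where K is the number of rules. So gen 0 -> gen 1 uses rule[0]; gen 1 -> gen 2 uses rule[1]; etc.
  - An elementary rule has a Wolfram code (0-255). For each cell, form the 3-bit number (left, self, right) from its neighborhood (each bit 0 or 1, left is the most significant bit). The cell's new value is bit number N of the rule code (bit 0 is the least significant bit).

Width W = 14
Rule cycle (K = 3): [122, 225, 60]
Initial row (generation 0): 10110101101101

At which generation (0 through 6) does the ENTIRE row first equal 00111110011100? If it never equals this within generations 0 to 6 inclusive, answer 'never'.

Gen 0: 10110101101101
Gen 1 (rule 122): 01111011111110
Gen 2 (rule 225): 00111101111110
Gen 3 (rule 60): 00100011000001
Gen 4 (rule 122): 01010111100010
Gen 5 (rule 225): 00101011101000
Gen 6 (rule 60): 00111110011100

Answer: 6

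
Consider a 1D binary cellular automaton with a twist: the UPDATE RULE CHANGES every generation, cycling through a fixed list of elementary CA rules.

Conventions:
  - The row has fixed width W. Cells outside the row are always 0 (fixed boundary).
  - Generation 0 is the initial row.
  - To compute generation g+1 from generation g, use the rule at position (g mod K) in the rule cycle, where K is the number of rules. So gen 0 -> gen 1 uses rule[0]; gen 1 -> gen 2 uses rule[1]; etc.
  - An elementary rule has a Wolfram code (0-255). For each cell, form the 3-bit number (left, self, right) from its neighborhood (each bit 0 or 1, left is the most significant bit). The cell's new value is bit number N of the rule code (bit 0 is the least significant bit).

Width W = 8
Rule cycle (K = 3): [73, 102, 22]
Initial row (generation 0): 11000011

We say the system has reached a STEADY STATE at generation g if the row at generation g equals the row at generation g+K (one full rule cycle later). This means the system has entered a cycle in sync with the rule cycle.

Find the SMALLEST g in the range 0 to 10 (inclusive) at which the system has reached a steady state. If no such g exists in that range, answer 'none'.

Gen 0: 11000011
Gen 1 (rule 73): 11011011
Gen 2 (rule 102): 01101101
Gen 3 (rule 22): 10000001
Gen 4 (rule 73): 00111100
Gen 5 (rule 102): 01000100
Gen 6 (rule 22): 11101110
Gen 7 (rule 73): 10101010
Gen 8 (rule 102): 11111110
Gen 9 (rule 22): 00000001
Gen 10 (rule 73): 11111100
Gen 11 (rule 102): 00000100
Gen 12 (rule 22): 00001110
Gen 13 (rule 73): 11101010

Answer: none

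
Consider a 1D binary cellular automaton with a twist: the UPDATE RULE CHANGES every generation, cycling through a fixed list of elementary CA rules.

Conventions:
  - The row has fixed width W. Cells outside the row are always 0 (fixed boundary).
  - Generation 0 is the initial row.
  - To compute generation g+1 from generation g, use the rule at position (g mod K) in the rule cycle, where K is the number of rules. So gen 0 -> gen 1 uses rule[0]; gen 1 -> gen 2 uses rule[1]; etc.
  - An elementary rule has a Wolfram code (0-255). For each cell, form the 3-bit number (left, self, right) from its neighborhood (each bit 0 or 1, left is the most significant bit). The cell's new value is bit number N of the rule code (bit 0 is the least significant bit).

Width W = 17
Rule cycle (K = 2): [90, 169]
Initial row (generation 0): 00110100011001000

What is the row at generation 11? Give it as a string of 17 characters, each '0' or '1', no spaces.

Answer: 10111010110111010

Derivation:
Gen 0: 00110100011001000
Gen 1 (rule 90): 01110010111110100
Gen 2 (rule 169): 01100001111101001
Gen 3 (rule 90): 11110011000100110
Gen 4 (rule 169): 11100010010000100
Gen 5 (rule 90): 10110101101001010
Gen 6 (rule 169): 01101011010000100
Gen 7 (rule 90): 11100011001001010
Gen 8 (rule 169): 11001010000000100
Gen 9 (rule 90): 11110001000001010
Gen 10 (rule 169): 11100100011100100
Gen 11 (rule 90): 10111010110111010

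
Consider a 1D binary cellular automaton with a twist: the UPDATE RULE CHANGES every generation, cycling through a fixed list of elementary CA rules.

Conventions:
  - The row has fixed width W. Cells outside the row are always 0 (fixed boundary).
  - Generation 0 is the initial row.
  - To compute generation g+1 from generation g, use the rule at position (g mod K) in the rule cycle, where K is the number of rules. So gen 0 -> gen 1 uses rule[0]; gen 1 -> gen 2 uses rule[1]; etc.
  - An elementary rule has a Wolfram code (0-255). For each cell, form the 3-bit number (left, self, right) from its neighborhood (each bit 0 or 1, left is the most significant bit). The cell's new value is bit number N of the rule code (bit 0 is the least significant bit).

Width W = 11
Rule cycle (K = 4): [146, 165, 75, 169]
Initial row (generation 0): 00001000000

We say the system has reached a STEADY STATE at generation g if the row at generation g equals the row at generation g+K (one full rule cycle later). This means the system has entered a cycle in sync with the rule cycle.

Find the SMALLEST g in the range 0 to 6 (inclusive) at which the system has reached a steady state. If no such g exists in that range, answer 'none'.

Gen 0: 00001000000
Gen 1 (rule 146): 00010100000
Gen 2 (rule 165): 11011101111
Gen 3 (rule 75): 11010101001
Gen 4 (rule 169): 10101010000
Gen 5 (rule 146): 00000001000
Gen 6 (rule 165): 11111101011
Gen 7 (rule 75): 10000100011
Gen 8 (rule 169): 00110001010
Gen 9 (rule 146): 01001010001
Gen 10 (rule 165): 01001110101

Answer: none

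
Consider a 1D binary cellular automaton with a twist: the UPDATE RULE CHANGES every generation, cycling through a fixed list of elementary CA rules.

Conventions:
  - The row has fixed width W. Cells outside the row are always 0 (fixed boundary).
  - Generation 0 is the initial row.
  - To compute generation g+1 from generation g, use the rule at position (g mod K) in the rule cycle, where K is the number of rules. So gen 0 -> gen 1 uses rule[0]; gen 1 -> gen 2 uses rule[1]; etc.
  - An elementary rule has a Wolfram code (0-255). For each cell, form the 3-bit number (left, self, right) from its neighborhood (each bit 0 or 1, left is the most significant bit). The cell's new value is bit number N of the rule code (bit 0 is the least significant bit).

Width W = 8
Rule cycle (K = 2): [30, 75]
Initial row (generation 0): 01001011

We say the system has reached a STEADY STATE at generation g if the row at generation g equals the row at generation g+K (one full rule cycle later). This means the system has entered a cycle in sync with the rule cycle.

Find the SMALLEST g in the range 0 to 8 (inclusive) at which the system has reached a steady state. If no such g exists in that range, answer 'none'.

Gen 0: 01001011
Gen 1 (rule 30): 11111010
Gen 2 (rule 75): 10001000
Gen 3 (rule 30): 11011100
Gen 4 (rule 75): 11010101
Gen 5 (rule 30): 10010101
Gen 6 (rule 75): 00100000
Gen 7 (rule 30): 01110000
Gen 8 (rule 75): 11010111
Gen 9 (rule 30): 10010100
Gen 10 (rule 75): 00100001

Answer: none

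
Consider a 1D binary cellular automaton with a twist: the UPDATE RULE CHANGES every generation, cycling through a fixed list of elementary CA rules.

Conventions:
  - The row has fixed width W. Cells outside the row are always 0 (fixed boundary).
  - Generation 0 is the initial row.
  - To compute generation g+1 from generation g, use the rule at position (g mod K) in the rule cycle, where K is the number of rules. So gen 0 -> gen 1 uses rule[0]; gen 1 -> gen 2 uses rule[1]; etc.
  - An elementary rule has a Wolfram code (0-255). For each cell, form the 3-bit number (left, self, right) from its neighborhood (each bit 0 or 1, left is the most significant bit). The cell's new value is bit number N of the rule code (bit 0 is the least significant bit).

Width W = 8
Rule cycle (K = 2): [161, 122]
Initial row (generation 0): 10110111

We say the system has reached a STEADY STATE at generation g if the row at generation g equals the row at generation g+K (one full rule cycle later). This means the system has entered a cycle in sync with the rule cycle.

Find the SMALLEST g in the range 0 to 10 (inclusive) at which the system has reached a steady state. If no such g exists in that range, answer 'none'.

Gen 0: 10110111
Gen 1 (rule 161): 01001010
Gen 2 (rule 122): 10110101
Gen 3 (rule 161): 01001010
Gen 4 (rule 122): 10110101
Gen 5 (rule 161): 01001010
Gen 6 (rule 122): 10110101
Gen 7 (rule 161): 01001010
Gen 8 (rule 122): 10110101
Gen 9 (rule 161): 01001010
Gen 10 (rule 122): 10110101
Gen 11 (rule 161): 01001010
Gen 12 (rule 122): 10110101

Answer: 1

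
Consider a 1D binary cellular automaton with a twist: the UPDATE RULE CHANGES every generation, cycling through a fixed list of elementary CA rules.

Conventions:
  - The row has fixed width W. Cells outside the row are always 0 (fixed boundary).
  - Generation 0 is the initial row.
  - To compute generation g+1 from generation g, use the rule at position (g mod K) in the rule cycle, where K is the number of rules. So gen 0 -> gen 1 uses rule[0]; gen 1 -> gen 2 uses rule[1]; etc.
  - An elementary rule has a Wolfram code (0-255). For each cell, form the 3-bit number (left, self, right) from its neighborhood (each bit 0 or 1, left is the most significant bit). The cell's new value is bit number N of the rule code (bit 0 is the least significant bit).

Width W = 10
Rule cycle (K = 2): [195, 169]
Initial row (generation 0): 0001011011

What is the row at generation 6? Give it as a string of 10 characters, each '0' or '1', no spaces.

Gen 0: 0001011011
Gen 1 (rule 195): 1110001001
Gen 2 (rule 169): 1100100000
Gen 3 (rule 195): 0101001111
Gen 4 (rule 169): 0010001110
Gen 5 (rule 195): 1100110110
Gen 6 (rule 169): 1000101100

Answer: 1000101100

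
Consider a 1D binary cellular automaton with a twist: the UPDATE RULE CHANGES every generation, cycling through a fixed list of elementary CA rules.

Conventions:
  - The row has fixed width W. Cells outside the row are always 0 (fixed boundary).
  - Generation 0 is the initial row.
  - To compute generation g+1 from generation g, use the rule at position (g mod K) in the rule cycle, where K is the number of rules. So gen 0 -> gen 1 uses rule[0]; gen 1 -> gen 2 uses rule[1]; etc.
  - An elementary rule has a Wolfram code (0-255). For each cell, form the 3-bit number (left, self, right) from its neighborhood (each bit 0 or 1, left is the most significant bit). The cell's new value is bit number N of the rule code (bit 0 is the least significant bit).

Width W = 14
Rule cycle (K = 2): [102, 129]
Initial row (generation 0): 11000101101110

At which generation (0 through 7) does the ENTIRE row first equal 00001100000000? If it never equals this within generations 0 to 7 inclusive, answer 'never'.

Gen 0: 11000101101110
Gen 1 (rule 102): 01001110110010
Gen 2 (rule 129): 00000100000000
Gen 3 (rule 102): 00001100000000
Gen 4 (rule 129): 11100001111111
Gen 5 (rule 102): 00100010000001
Gen 6 (rule 129): 10001000111100
Gen 7 (rule 102): 10011001000100

Answer: 3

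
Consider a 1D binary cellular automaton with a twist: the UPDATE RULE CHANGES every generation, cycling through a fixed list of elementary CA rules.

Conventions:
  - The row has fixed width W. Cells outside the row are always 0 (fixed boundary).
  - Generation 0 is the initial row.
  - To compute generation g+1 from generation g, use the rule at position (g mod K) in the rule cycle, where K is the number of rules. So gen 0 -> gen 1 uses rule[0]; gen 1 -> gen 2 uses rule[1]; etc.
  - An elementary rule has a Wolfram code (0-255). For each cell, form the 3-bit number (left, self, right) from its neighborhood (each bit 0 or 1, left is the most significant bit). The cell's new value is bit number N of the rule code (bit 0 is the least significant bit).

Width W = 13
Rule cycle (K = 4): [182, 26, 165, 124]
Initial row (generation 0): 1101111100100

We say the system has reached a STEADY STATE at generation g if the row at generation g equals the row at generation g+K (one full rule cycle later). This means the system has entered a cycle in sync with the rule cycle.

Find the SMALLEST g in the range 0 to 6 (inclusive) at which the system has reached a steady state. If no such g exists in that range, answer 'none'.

Gen 0: 1101111100100
Gen 1 (rule 182): 0010111011110
Gen 2 (rule 26): 0100100010001
Gen 3 (rule 165): 0100101010101
Gen 4 (rule 124): 0110111111111
Gen 5 (rule 182): 1001011111110
Gen 6 (rule 26): 0110010000001
Gen 7 (rule 165): 0000010111101
Gen 8 (rule 124): 0000011100111
Gen 9 (rule 182): 0000101011010
Gen 10 (rule 26): 0001000010001

Answer: none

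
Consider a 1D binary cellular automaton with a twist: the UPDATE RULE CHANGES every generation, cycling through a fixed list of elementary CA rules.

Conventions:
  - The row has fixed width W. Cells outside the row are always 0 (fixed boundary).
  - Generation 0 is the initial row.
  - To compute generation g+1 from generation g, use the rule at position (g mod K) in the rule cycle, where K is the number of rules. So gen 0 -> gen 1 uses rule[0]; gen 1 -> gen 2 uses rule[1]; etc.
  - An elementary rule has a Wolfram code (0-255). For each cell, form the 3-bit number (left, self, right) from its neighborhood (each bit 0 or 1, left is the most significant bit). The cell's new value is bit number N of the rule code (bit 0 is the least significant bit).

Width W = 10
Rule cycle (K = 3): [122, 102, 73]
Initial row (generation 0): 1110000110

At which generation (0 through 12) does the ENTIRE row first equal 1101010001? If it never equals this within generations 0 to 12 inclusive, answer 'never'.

Answer: 2

Derivation:
Gen 0: 1110000110
Gen 1 (rule 122): 1011001111
Gen 2 (rule 102): 1101010001
Gen 3 (rule 73): 1100000100
Gen 4 (rule 122): 1110001010
Gen 5 (rule 102): 0010011110
Gen 6 (rule 73): 1000010010
Gen 7 (rule 122): 0100101101
Gen 8 (rule 102): 1101110111
Gen 9 (rule 73): 1101010101
Gen 10 (rule 122): 1110101010
Gen 11 (rule 102): 0011111110
Gen 12 (rule 73): 1010000010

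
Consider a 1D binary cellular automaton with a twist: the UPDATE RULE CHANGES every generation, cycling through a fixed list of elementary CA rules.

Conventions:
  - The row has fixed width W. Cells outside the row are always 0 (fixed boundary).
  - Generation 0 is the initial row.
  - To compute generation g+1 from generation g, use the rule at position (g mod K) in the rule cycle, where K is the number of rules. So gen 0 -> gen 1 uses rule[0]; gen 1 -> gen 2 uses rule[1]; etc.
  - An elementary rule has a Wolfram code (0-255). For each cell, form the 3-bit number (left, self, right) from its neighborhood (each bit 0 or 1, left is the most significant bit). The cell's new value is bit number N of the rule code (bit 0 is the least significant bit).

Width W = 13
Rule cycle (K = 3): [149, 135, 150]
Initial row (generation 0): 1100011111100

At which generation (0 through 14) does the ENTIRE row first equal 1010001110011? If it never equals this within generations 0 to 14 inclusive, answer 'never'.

Gen 0: 1100011111100
Gen 1 (rule 149): 0011001111011
Gen 2 (rule 135): 1100010110000
Gen 3 (rule 150): 0010110001000
Gen 4 (rule 149): 1010001101111
Gen 5 (rule 135): 1010110000110
Gen 6 (rule 150): 1010001001001
Gen 7 (rule 149): 1011101101101
Gen 8 (rule 135): 1001000000001
Gen 9 (rule 150): 1111100000011
Gen 10 (rule 149): 0111011111000
Gen 11 (rule 135): 1010001110011
Gen 12 (rule 150): 1011010101100
Gen 13 (rule 149): 1000010100011
Gen 14 (rule 135): 1011110101100

Answer: 11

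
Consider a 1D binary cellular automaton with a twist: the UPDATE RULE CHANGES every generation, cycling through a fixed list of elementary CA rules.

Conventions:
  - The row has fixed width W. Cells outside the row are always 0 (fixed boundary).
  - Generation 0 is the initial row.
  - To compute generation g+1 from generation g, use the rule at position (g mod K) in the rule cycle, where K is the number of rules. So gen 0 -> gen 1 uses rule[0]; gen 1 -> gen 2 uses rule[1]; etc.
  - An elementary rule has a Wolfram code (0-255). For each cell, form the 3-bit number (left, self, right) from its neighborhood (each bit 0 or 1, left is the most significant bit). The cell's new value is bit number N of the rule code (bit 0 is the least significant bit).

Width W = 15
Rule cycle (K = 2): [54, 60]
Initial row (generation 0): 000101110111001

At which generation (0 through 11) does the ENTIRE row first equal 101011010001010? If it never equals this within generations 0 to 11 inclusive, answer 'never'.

Answer: 10

Derivation:
Gen 0: 000101110111001
Gen 1 (rule 54): 001110001000111
Gen 2 (rule 60): 001001001100100
Gen 3 (rule 54): 011111110011110
Gen 4 (rule 60): 010000001010001
Gen 5 (rule 54): 111000011111011
Gen 6 (rule 60): 100100010000110
Gen 7 (rule 54): 111110111001001
Gen 8 (rule 60): 100001100101101
Gen 9 (rule 54): 110010011110011
Gen 10 (rule 60): 101011010001010
Gen 11 (rule 54): 111100111011111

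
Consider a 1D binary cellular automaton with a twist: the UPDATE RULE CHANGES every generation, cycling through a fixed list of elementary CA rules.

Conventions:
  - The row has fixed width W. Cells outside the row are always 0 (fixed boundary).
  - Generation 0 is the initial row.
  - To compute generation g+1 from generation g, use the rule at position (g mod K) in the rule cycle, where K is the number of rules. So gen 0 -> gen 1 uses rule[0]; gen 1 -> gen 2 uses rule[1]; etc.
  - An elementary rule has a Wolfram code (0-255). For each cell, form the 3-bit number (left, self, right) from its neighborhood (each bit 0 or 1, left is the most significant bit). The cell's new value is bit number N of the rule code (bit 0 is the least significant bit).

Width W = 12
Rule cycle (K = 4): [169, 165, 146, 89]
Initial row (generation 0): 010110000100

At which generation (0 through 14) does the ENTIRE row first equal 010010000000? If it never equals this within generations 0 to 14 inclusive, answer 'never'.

Gen 0: 010110000100
Gen 1 (rule 169): 001100110001
Gen 2 (rule 165): 100000000101
Gen 3 (rule 146): 010000001000
Gen 4 (rule 89): 001111100111
Gen 5 (rule 169): 101111000110
Gen 6 (rule 165): 110110010000
Gen 7 (rule 146): 000001101000
Gen 8 (rule 89): 111101100111
Gen 9 (rule 169): 111011000110
Gen 10 (rule 165): 010100010000
Gen 11 (rule 146): 100010101000
Gen 12 (rule 89): 011000000111
Gen 13 (rule 169): 010011110110
Gen 14 (rule 165): 010001101000

Answer: never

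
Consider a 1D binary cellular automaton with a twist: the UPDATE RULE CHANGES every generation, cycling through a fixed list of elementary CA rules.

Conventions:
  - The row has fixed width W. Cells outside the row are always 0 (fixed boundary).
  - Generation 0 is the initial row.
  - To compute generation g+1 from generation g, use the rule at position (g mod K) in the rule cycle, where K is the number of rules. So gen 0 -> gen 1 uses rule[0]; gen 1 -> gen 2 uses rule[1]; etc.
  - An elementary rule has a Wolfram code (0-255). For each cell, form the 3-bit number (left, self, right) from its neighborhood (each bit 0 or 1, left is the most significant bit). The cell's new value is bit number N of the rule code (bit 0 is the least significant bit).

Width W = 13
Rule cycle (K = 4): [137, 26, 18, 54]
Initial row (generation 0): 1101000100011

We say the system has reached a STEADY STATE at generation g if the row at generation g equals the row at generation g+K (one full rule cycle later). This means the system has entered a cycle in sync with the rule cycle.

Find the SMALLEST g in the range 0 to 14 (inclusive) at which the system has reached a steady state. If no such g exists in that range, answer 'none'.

Gen 0: 1101000100011
Gen 1 (rule 137): 1000010001010
Gen 2 (rule 26): 0100101010001
Gen 3 (rule 18): 1011000001010
Gen 4 (rule 54): 1100100011111
Gen 5 (rule 137): 1000001011110
Gen 6 (rule 26): 0100010010001
Gen 7 (rule 18): 1010101101010
Gen 8 (rule 54): 1111110011111
Gen 9 (rule 137): 1111100011110
Gen 10 (rule 26): 1000010110001
Gen 11 (rule 18): 0100100001010
Gen 12 (rule 54): 1111110011111
Gen 13 (rule 137): 1111100011110
Gen 14 (rule 26): 1000010110001
Gen 15 (rule 18): 0100100001010
Gen 16 (rule 54): 1111110011111
Gen 17 (rule 137): 1111100011110
Gen 18 (rule 26): 1000010110001

Answer: 8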